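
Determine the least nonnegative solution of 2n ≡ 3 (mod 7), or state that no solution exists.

5

gcd(7, 2):
  7 = 3×2 + 1
  2 = 2×1
so gcd(7, 2) = 1.
1 divides 3, so solutions exist.
Back-substitute for Bézout coefficients:
  1 = 7 - 3×2
  ... = 2×(-3) + 7×(1)
So 2×(-3) ≡ 1 (mod 7); multiply by 3: n ≡ -9 (mod 7).
Smallest nonnegative: n = -9 mod 7 = 5.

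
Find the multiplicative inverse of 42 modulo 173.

103

gcd(173, 42):
  173 = 4×42 + 5
  42 = 8×5 + 2
  5 = 2×2 + 1
  2 = 2×1
so gcd(173, 42) = 1.
Back-substitute for Bézout coefficients:
  1 = 5 - 2×2
  ... = 42×(-70) + 173×(17)
So 42×-70 ≡ 1 (mod 173), and -70 mod 173 = 103.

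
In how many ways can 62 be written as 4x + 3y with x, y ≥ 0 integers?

5

gcd(4, 3) = 1  (4 = 1*3 + 1, 3 = 3*1).
Back-substituting, 4*(1) + 3*(-1) = 1.
Scale by 62: one solution is (62, -62). Reduce x mod 3: (2, 18).
General: x = 2 + 3t, y = 18 - 4t.
x ≥ 0 ⇒ t ≥ 0; y ≥ 0 ⇒ t ≤ 4. So t ∈ [0, 4]: 5 solutions.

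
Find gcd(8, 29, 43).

1

gcd(29, 8):
  29 = 3·8 + 5
  8 = 1·5 + 3
  5 = 1·3 + 2
  3 = 1·2 + 1
  2 = 2·1
so gcd(29, 8) = 1.
gcd(1, 43) = 1.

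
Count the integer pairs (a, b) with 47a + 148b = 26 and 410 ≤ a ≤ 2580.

15

gcd(148, 47) = 1.
By Bézout, 47×(63) + 148×(-20) = 1.
Particular solution: (10, -3).
General solution: a = 10 + 148t, b = -3 - 47t for integer t.
410 ≤ 10 + 148t ≤ 2580 gives t ∈ [3, 17], which is 15 values.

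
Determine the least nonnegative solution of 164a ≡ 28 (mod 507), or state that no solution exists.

gcd(507, 164) = 1  (507 = 3·164 + 15, 164 = 10·15 + 14, 15 = 1·14 + 1, 14 = 14·1).
1 divides 28, so solutions exist.
Back-substituting, 164·(-34) + 507·(11) = 1.
So 164·(-34) ≡ 1 (mod 507); multiply by 28: a ≡ -952 (mod 507).
Smallest nonnegative: a = -952 mod 507 = 62.

62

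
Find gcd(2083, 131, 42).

gcd(2083, 131):
  2083 = 15·131 + 118
  131 = 1·118 + 13
  118 = 9·13 + 1
  13 = 13·1
so gcd(2083, 131) = 1.
gcd(1, 42) = 1.

1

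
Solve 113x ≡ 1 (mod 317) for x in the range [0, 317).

101

gcd(317, 113) = 1  (317 = 2·113 + 91, 113 = 1·91 + 22, 91 = 4·22 + 3, 22 = 7·3 + 1, 3 = 3·1).
Back-substituting, 113·(101) + 317·(-36) = 1.
So 113·101 ≡ 1 (mod 317), and 101 mod 317 = 101.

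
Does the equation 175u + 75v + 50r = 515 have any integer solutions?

gcd(175, 75):
  175 = 2·75 + 25
  75 = 3·25
so gcd(175, 75) = 25.
gcd(25, 50) = 25.
25 does not divide 515 (remainder 15), so no integer solutions.

no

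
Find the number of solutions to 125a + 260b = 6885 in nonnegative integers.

2

gcd(260, 125) = 5  (260 = 2·125 + 10, 125 = 12·10 + 5, 10 = 2·5).
Back-substituting, 125·(25) + 260·(-12) = 5.
Scale by 1377: one solution is (34425, -16524). Reduce a mod 52: (1, 26).
General: a = 1 + 52t, b = 26 - 25t.
a ≥ 0 ⇒ t ≥ 0; b ≥ 0 ⇒ t ≤ 1. So t ∈ [0, 1]: 2 solutions.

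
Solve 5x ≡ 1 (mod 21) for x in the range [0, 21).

gcd(21, 5) = 1.
By Bézout, 5·(-4) + 21·(1) = 1.
So 5·-4 ≡ 1 (mod 21), and -4 mod 21 = 17.

17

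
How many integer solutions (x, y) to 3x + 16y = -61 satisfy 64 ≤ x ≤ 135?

gcd(16, 3) = 1  (16 = 5·3 + 1, 3 = 3·1).
Back-substituting, 3·(-5) + 16·(1) = 1.
Scale by -61: particular solution (305, -61); reduce x mod 16: (1, -4).
General solution: x = 1 + 16t, y = -4 - 3t for integer t.
64 ≤ 1 + 16t ≤ 135 gives t ∈ [4, 8], which is 5 values.

5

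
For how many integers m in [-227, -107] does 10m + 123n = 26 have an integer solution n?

gcd(123, 10):
  123 = 12*10 + 3
  10 = 3*3 + 1
  3 = 3*1
so gcd(123, 10) = 1.
Back-substitute for Bézout coefficients:
  1 = 10 - 3*3
  ... = 10*(37) + 123*(-3)
Scale by 26: particular solution (962, -78); reduce m mod 123: (101, -8).
General solution: m = 101 + 123t, n = -8 - 10t for integer t.
-227 ≤ 101 + 123t ≤ -107 gives t ∈ [-2, -2], which is 1 value.

1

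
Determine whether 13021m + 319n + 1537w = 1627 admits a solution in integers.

gcd(13021, 319) = 29.
gcd(29, 1537) = 29.
29 does not divide 1627 (remainder 3), so no integer solutions.

no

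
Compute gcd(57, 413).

1

gcd(413, 57) = 1  (413 = 7·57 + 14, 57 = 4·14 + 1, 14 = 14·1).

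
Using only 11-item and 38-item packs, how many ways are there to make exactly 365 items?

1

Need nonnegative integers with 11j + 38k = 365.
gcd(11, 38) = 1, and 11·(7) + 38·(-2) = 1.
So (j₀, k₀) = (2555, -730); general j = 2555 + 38t, k = -730 - 11t.
j ≥ 0 ⇒ t ≥ -67; k ≥ 0 ⇒ t ≤ -67. That's 1 value of t.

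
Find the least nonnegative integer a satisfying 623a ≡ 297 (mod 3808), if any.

gcd(3808, 623) = 7  (3808 = 6*623 + 70, 623 = 8*70 + 63, 70 = 1*63 + 7, 63 = 9*7).
7 does not divide 297, so the congruence has no solution.

no solution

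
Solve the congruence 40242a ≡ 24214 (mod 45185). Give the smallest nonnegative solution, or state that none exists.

7692

gcd(45185, 40242) = 1  (45185 = 1×40242 + 4943, 40242 = 8×4943 + 698, 4943 = 7×698 + 57, 698 = 12×57 + 14, 57 = 4×14 + 1, 14 = 14×1).
1 divides 24214, so solutions exist.
Back-substituting, 40242×(-3172) + 45185×(2825) = 1.
So 40242×(-3172) ≡ 1 (mod 45185); multiply by 24214: a ≡ -76806808 (mod 45185).
Smallest nonnegative: a = -76806808 mod 45185 = 7692.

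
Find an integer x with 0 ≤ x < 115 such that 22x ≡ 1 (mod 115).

gcd(115, 22) = 1  (115 = 5×22 + 5, 22 = 4×5 + 2, 5 = 2×2 + 1, 2 = 2×1).
Back-substituting, 22×(-47) + 115×(9) = 1.
So 22×-47 ≡ 1 (mod 115), and -47 mod 115 = 68.

68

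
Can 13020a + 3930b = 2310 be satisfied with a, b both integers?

gcd(13020, 3930) = 30  (13020 = 3*3930 + 1230, 3930 = 3*1230 + 240, 1230 = 5*240 + 30, 240 = 8*30).
30 divides 2310, so integer solutions exist.

yes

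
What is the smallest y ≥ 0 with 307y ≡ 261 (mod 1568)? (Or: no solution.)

103

gcd(1568, 307) = 1.
1 divides 261, so solutions exist.
By Bézout, 307·(475) + 1568·(-93) = 1.
So 307·(475) ≡ 1 (mod 1568); multiply by 261: y ≡ 123975 (mod 1568).
Smallest nonnegative: y = 123975 mod 1568 = 103.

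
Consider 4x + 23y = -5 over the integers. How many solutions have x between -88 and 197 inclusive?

12

gcd(23, 4) = 1  (23 = 5·4 + 3, 4 = 1·3 + 1, 3 = 3·1).
Back-substituting, 4·(6) + 23·(-1) = 1.
Scale by -5: particular solution (-30, 5); reduce x mod 23: (16, -3).
General solution: x = 16 + 23t, y = -3 - 4t for integer t.
-88 ≤ 16 + 23t ≤ 197 gives t ∈ [-4, 7], which is 12 values.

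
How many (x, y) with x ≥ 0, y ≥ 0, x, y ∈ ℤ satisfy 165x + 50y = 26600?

gcd(165, 50) = 5.
By Bézout, 165×(-3) + 50×(10) = 5.
One solution: (0, 532).
General: x = 0 + 10t, y = 532 - 33t.
x ≥ 0 ⇒ t ≥ 0; y ≥ 0 ⇒ t ≤ 16. So t ∈ [0, 16]: 17 solutions.

17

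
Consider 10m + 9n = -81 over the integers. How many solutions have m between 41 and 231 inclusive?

21

gcd(10, 9) = 1  (10 = 1·9 + 1, 9 = 9·1).
Back-substituting, 10·(1) + 9·(-1) = 1.
Scale by -81: particular solution (-81, 81); reduce m mod 9: (0, -9).
General solution: m = 0 + 9t, n = -9 - 10t for integer t.
41 ≤ 0 + 9t ≤ 231 gives t ∈ [5, 25], which is 21 values.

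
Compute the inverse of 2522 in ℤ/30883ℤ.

23499

gcd(30883, 2522) = 1.
By Bézout, 2522·(-7384) + 30883·(603) = 1.
So 2522·-7384 ≡ 1 (mod 30883), and -7384 mod 30883 = 23499.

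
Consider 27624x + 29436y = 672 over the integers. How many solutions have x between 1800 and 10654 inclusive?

4

gcd(29436, 27624) = 12.
By Bézout, 27624×(796) + 29436×(-747) = 12.
Particular solution: (422, -396).
General solution: x = 422 + 2453t, y = -396 - 2302t for integer t.
1800 ≤ 422 + 2453t ≤ 10654 gives t ∈ [1, 4], which is 4 values.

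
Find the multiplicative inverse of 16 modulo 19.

6

gcd(19, 16) = 1  (19 = 1×16 + 3, 16 = 5×3 + 1, 3 = 3×1).
Back-substituting, 16×(6) + 19×(-5) = 1.
So 16×6 ≡ 1 (mod 19), and 6 mod 19 = 6.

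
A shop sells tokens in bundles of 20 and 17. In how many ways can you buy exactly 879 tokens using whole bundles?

3

Need nonnegative integers with 20j + 17k = 879.
gcd(20, 17) = 1, and 20·(6) + 17·(-7) = 1.
So (j₀, k₀) = (5274, -6153); general j = 5274 + 17t, k = -6153 - 20t.
j ≥ 0 ⇒ t ≥ -310; k ≥ 0 ⇒ t ≤ -308. That's 3 values of t.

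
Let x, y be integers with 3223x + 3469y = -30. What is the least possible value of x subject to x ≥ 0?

677

gcd(3469, 3223):
  3469 = 1·3223 + 246
  3223 = 13·246 + 25
  246 = 9·25 + 21
  25 = 1·21 + 4
  21 = 5·4 + 1
  4 = 4·1
so gcd(3469, 3223) = 1.
1 divides -30, so solutions exist.
Back-substitute for Bézout coefficients:
  1 = 21 - 5·4
  ... = 3223·(-832) + 3469·(773)
Scale by -30/1 = -30: (x₀, y₀) = (24960, -23190).
General solution: x = 24960 + 3469t, y = -23190 - 3223t for integer t.
x ≥ 0: smallest is 24960 mod 3469 = 677 (at t = -7), with y = -629.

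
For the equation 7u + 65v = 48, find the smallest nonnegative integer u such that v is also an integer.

44

gcd(65, 7):
  65 = 9·7 + 2
  7 = 3·2 + 1
  2 = 2·1
so gcd(65, 7) = 1.
1 divides 48, so solutions exist.
Back-substitute for Bézout coefficients:
  1 = 7 - 3·2
  ... = 7·(28) + 65·(-3)
Scale by 48/1 = 48: (u₀, v₀) = (1344, -144).
General solution: u = 1344 + 65t, v = -144 - 7t for integer t.
u ≥ 0: smallest is 1344 mod 65 = 44 (at t = -20), with v = -4.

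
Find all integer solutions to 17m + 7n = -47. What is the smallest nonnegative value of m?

3

gcd(17, 7):
  17 = 2·7 + 3
  7 = 2·3 + 1
  3 = 3·1
so gcd(17, 7) = 1.
1 divides -47, so solutions exist.
Back-substitute for Bézout coefficients:
  1 = 7 - 2·3
  ... = 17·(-2) + 7·(5)
Scale by -47/1 = -47: (m₀, n₀) = (94, -235).
General solution: m = 94 + 7t, n = -235 - 17t for integer t.
m ≥ 0: smallest is 94 mod 7 = 3 (at t = -13), with n = -14.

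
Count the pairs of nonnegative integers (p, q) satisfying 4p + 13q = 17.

gcd(13, 4) = 1  (13 = 3·4 + 1, 4 = 4·1).
Back-substituting, 4·(-3) + 13·(1) = 1.
Scale by 17: one solution is (-51, 17). Reduce p mod 13: (1, 1).
General: p = 1 + 13t, q = 1 - 4t.
p ≥ 0 ⇒ t ≥ 0; q ≥ 0 ⇒ t ≤ 0. So t ∈ [0, 0]: 1 solution.

1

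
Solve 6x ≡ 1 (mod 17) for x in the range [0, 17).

gcd(17, 6) = 1  (17 = 2×6 + 5, 6 = 1×5 + 1, 5 = 5×1).
Back-substituting, 6×(3) + 17×(-1) = 1.
So 6×3 ≡ 1 (mod 17), and 3 mod 17 = 3.

3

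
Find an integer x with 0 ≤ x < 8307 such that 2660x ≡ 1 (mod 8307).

6986

gcd(8307, 2660) = 1  (8307 = 3×2660 + 327, 2660 = 8×327 + 44, 327 = 7×44 + 19, 44 = 2×19 + 6, 19 = 3×6 + 1, 6 = 6×1).
Back-substituting, 2660×(-1321) + 8307×(423) = 1.
So 2660×-1321 ≡ 1 (mod 8307), and -1321 mod 8307 = 6986.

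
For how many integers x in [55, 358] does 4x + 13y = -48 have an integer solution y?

23

gcd(13, 4) = 1  (13 = 3*4 + 1, 4 = 4*1).
Back-substituting, 4*(-3) + 13*(1) = 1.
Scale by -48: particular solution (144, -48); reduce x mod 13: (1, -4).
General solution: x = 1 + 13t, y = -4 - 4t for integer t.
55 ≤ 1 + 13t ≤ 358 gives t ∈ [5, 27], which is 23 values.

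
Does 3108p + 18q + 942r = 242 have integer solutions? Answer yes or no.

no

gcd(3108, 18) = 6  (3108 = 172×18 + 12, 18 = 1×12 + 6, 12 = 2×6).
gcd(6, 942) = 6.
6 does not divide 242 (remainder 2), so no integer solutions.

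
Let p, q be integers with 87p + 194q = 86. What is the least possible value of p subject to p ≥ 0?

gcd(194, 87) = 1  (194 = 2*87 + 20, 87 = 4*20 + 7, 20 = 2*7 + 6, 7 = 1*6 + 1, 6 = 6*1).
1 divides 86, so solutions exist.
Back-substituting, 87*(29) + 194*(-13) = 1.
Scale by 86/1 = 86: (p₀, q₀) = (2494, -1118).
General solution: p = 2494 + 194t, q = -1118 - 87t for integer t.
p ≥ 0: smallest is 2494 mod 194 = 166 (at t = -12), with q = -74.

166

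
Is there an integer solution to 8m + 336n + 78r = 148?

gcd(336, 8):
  336 = 42*8
so gcd(336, 8) = 8.
gcd(8, 78) = 2.
2 divides 148, so integer solutions exist.

yes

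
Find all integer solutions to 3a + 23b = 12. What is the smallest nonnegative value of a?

4

gcd(23, 3):
  23 = 7*3 + 2
  3 = 1*2 + 1
  2 = 2*1
so gcd(23, 3) = 1.
1 divides 12, so solutions exist.
Back-substitute for Bézout coefficients:
  1 = 3 - 1*2
  ... = 3*(8) + 23*(-1)
Scale by 12/1 = 12: (a₀, b₀) = (96, -12).
General solution: a = 96 + 23t, b = -12 - 3t for integer t.
a ≥ 0: smallest is 96 mod 23 = 4 (at t = -4), with b = 0.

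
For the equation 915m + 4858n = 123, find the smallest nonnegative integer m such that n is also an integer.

gcd(4858, 915) = 1.
1 divides 123, so solutions exist.
By Bézout, 915*(-515) + 4858*(97) = 1.
Scale by 123/1 = 123: (m₀, n₀) = (-63345, 11931).
General solution: m = -63345 + 4858t, n = 11931 - 915t for integer t.
m ≥ 0: smallest is -63345 mod 4858 = 4667 (at t = 14), with n = -879.

4667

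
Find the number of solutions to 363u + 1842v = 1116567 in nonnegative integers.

gcd(1842, 363) = 3  (1842 = 5*363 + 27, 363 = 13*27 + 12, 27 = 2*12 + 3, 12 = 4*3).
Back-substituting, 363*(-137) + 1842*(27) = 3.
Scale by 372189: one solution is (-50989893, 10049103). Reduce u mod 614: (351, 537).
General: u = 351 + 614t, v = 537 - 121t.
u ≥ 0 ⇒ t ≥ 0; v ≥ 0 ⇒ t ≤ 4. So t ∈ [0, 4]: 5 solutions.

5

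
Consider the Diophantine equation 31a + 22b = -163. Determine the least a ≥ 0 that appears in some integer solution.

21

gcd(31, 22) = 1.
1 divides -163, so solutions exist.
By Bézout, 31×(5) + 22×(-7) = 1.
Scale by -163/1 = -163: (a₀, b₀) = (-815, 1141).
General solution: a = -815 + 22t, b = 1141 - 31t for integer t.
a ≥ 0: smallest is -815 mod 22 = 21 (at t = 38), with b = -37.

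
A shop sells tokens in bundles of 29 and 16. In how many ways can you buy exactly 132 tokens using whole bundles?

1

Need nonnegative integers with 29j + 16k = 132.
gcd(29, 16) = 1, and 29·(5) + 16·(-9) = 1.
So (j₀, k₀) = (660, -1188); general j = 660 + 16t, k = -1188 - 29t.
j ≥ 0 ⇒ t ≥ -41; k ≥ 0 ⇒ t ≤ -41. That's 1 value of t.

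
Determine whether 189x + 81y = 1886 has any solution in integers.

gcd(189, 81) = 27  (189 = 2×81 + 27, 81 = 3×27).
27 does not divide 1886 (remainder 23), so no integer solutions.

no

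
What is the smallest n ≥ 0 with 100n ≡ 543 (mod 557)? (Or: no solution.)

gcd(557, 100) = 1.
1 divides 543, so solutions exist.
By Bézout, 100·(39) + 557·(-7) = 1.
So 100·(39) ≡ 1 (mod 557); multiply by 543: n ≡ 21177 (mod 557).
Smallest nonnegative: n = 21177 mod 557 = 11.

11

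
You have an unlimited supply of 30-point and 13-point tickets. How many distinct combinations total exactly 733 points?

2

Need nonnegative integers with 30j + 13k = 733.
gcd(30, 13) = 1, and 30·(-3) + 13·(7) = 1.
So (j₀, k₀) = (-2199, 5131); general j = -2199 + 13t, k = 5131 - 30t.
j ≥ 0 ⇒ t ≥ 170; k ≥ 0 ⇒ t ≤ 171. That's 2 values of t.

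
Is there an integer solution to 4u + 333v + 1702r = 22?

gcd(333, 4) = 1  (333 = 83*4 + 1, 4 = 4*1).
gcd(1, 1702) = 1.
1 divides 22, so integer solutions exist.

yes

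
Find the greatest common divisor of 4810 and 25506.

gcd(25506, 4810) = 26  (25506 = 5·4810 + 1456, 4810 = 3·1456 + 442, 1456 = 3·442 + 130, 442 = 3·130 + 52, 130 = 2·52 + 26, 52 = 2·26).

26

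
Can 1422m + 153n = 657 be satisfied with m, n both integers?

gcd(1422, 153):
  1422 = 9*153 + 45
  153 = 3*45 + 18
  45 = 2*18 + 9
  18 = 2*9
so gcd(1422, 153) = 9.
9 divides 657, so integer solutions exist.

yes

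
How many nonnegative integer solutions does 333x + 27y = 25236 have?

25

gcd(333, 27) = 9.
By Bézout, 333×(1) + 27×(-12) = 9.
One solution: (2, 910).
General: x = 2 + 3t, y = 910 - 37t.
x ≥ 0 ⇒ t ≥ 0; y ≥ 0 ⇒ t ≤ 24. So t ∈ [0, 24]: 25 solutions.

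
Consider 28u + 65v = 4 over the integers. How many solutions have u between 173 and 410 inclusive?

3

gcd(65, 28) = 1  (65 = 2*28 + 9, 28 = 3*9 + 1, 9 = 9*1).
Back-substituting, 28*(7) + 65*(-3) = 1.
Scale by 4: particular solution (28, -12); reduce u mod 65: (28, -12).
General solution: u = 28 + 65t, v = -12 - 28t for integer t.
173 ≤ 28 + 65t ≤ 410 gives t ∈ [3, 5], which is 3 values.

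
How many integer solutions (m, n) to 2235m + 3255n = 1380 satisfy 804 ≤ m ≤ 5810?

gcd(3255, 2235) = 15  (3255 = 1·2235 + 1020, 2235 = 2·1020 + 195, 1020 = 5·195 + 45, 195 = 4·45 + 15, 45 = 3·15).
Back-substituting, 2235·(67) + 3255·(-46) = 15.
Scale by 92: particular solution (6164, -4232); reduce m mod 217: (88, -60).
General solution: m = 88 + 217t, n = -60 - 149t for integer t.
804 ≤ 88 + 217t ≤ 5810 gives t ∈ [4, 26], which is 23 values.

23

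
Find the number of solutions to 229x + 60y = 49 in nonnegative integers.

0

gcd(229, 60):
  229 = 3*60 + 49
  60 = 1*49 + 11
  49 = 4*11 + 5
  11 = 2*5 + 1
  5 = 5*1
so gcd(229, 60) = 1.
Back-substitute for Bézout coefficients:
  1 = 11 - 2*5
  ... = 229*(-11) + 60*(42)
Scale by 49: one solution is (-539, 2058). Reduce x mod 60: (1, -3).
General: x = 1 + 60t, y = -3 - 229t.
x ≥ 0 ⇒ t ≥ 0; y ≥ 0 ⇒ t ≤ -1. So t ∈ [0, -1]: 0 solutions.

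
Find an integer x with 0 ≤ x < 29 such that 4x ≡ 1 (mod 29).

22

gcd(29, 4) = 1  (29 = 7×4 + 1, 4 = 4×1).
Back-substituting, 4×(-7) + 29×(1) = 1.
So 4×-7 ≡ 1 (mod 29), and -7 mod 29 = 22.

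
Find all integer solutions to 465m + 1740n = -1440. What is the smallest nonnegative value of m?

68

gcd(1740, 465) = 15.
15 divides -1440, so solutions exist.
By Bézout, 465·(15) + 1740·(-4) = 15.
Scale by -1440/15 = -96: (m₀, n₀) = (-1440, 384).
General solution: m = -1440 + 116t, n = 384 - 31t for integer t.
m ≥ 0: smallest is -1440 mod 116 = 68 (at t = 13), with n = -19.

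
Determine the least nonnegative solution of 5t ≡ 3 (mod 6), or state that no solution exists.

3

gcd(6, 5) = 1  (6 = 1*5 + 1, 5 = 5*1).
1 divides 3, so solutions exist.
Back-substituting, 5*(-1) + 6*(1) = 1.
So 5*(-1) ≡ 1 (mod 6); multiply by 3: t ≡ -3 (mod 6).
Smallest nonnegative: t = -3 mod 6 = 3.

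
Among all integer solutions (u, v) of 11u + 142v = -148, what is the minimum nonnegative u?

gcd(142, 11) = 1.
1 divides -148, so solutions exist.
By Bézout, 11·(13) + 142·(-1) = 1.
Scale by -148/1 = -148: (u₀, v₀) = (-1924, 148).
General solution: u = -1924 + 142t, v = 148 - 11t for integer t.
u ≥ 0: smallest is -1924 mod 142 = 64 (at t = 14), with v = -6.

64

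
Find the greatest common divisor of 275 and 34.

gcd(275, 34):
  275 = 8×34 + 3
  34 = 11×3 + 1
  3 = 3×1
so gcd(275, 34) = 1.

1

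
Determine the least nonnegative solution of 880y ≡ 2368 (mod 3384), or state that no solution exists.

gcd(3384, 880) = 8  (3384 = 3×880 + 744, 880 = 1×744 + 136, 744 = 5×136 + 64, 136 = 2×64 + 8, 64 = 8×8).
8 divides 2368, so solutions exist.
Back-substituting, 880×(50) + 3384×(-13) = 8.
So 880×(50) ≡ 8 (mod 3384); multiply by 296: y ≡ 14800 (mod 423).
Smallest nonnegative: y = 14800 mod 423 = 418.

418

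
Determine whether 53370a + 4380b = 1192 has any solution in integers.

gcd(53370, 4380) = 30.
30 does not divide 1192 (remainder 22), so no integer solutions.

no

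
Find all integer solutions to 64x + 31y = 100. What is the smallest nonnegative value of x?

gcd(64, 31):
  64 = 2·31 + 2
  31 = 15·2 + 1
  2 = 2·1
so gcd(64, 31) = 1.
1 divides 100, so solutions exist.
Back-substitute for Bézout coefficients:
  1 = 31 - 15·2
  ... = 64·(-15) + 31·(31)
Scale by 100/1 = 100: (x₀, y₀) = (-1500, 3100).
General solution: x = -1500 + 31t, y = 3100 - 64t for integer t.
x ≥ 0: smallest is -1500 mod 31 = 19 (at t = 49), with y = -36.

19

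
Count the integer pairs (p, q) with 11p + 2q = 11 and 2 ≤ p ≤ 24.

gcd(11, 2) = 1.
By Bézout, 11×(1) + 2×(-5) = 1.
Particular solution: (1, 0).
General solution: p = 1 + 2t, q = 0 - 11t for integer t.
2 ≤ 1 + 2t ≤ 24 gives t ∈ [1, 11], which is 11 values.

11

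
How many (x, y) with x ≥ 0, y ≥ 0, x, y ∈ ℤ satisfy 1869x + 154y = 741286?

18

gcd(1869, 154):
  1869 = 12·154 + 21
  154 = 7·21 + 7
  21 = 3·7
so gcd(1869, 154) = 7.
Back-substitute for Bézout coefficients:
  7 = 154 - 7·21
  ... = 1869·(-7) + 154·(85)
Scale by 105898: one solution is (-741286, 9001330). Reduce x mod 22: (4, 4765).
General: x = 4 + 22t, y = 4765 - 267t.
x ≥ 0 ⇒ t ≥ 0; y ≥ 0 ⇒ t ≤ 17. So t ∈ [0, 17]: 18 solutions.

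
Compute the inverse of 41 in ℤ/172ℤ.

21

gcd(172, 41) = 1  (172 = 4*41 + 8, 41 = 5*8 + 1, 8 = 8*1).
Back-substituting, 41*(21) + 172*(-5) = 1.
So 41*21 ≡ 1 (mod 172), and 21 mod 172 = 21.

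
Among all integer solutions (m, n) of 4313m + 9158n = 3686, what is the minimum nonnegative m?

296

gcd(9158, 4313) = 19  (9158 = 2·4313 + 532, 4313 = 8·532 + 57, 532 = 9·57 + 19, 57 = 3·19).
19 divides 3686, so solutions exist.
Back-substituting, 4313·(-155) + 9158·(73) = 19.
Scale by 3686/19 = 194: (m₀, n₀) = (-30070, 14162).
General solution: m = -30070 + 482t, n = 14162 - 227t for integer t.
m ≥ 0: smallest is -30070 mod 482 = 296 (at t = 63), with n = -139.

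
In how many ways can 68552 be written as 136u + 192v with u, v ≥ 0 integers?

gcd(192, 136) = 8  (192 = 1·136 + 56, 136 = 2·56 + 24, 56 = 2·24 + 8, 24 = 3·8).
Back-substituting, 136·(-7) + 192·(5) = 8.
Scale by 8569: one solution is (-59983, 42845). Reduce u mod 24: (17, 345).
General: u = 17 + 24t, v = 345 - 17t.
u ≥ 0 ⇒ t ≥ 0; v ≥ 0 ⇒ t ≤ 20. So t ∈ [0, 20]: 21 solutions.

21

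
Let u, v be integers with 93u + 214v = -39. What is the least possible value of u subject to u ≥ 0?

41

gcd(214, 93) = 1  (214 = 2*93 + 28, 93 = 3*28 + 9, 28 = 3*9 + 1, 9 = 9*1).
1 divides -39, so solutions exist.
Back-substituting, 93*(-23) + 214*(10) = 1.
Scale by -39/1 = -39: (u₀, v₀) = (897, -390).
General solution: u = 897 + 214t, v = -390 - 93t for integer t.
u ≥ 0: smallest is 897 mod 214 = 41 (at t = -4), with v = -18.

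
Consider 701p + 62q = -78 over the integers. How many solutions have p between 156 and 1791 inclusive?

26

gcd(701, 62):
  701 = 11*62 + 19
  62 = 3*19 + 5
  19 = 3*5 + 4
  5 = 1*4 + 1
  4 = 4*1
so gcd(701, 62) = 1.
Back-substitute for Bézout coefficients:
  1 = 5 - 1*4
  ... = 701*(-13) + 62*(147)
Scale by -78: particular solution (1014, -11466); reduce p mod 62: (22, -250).
General solution: p = 22 + 62t, q = -250 - 701t for integer t.
156 ≤ 22 + 62t ≤ 1791 gives t ∈ [3, 28], which is 26 values.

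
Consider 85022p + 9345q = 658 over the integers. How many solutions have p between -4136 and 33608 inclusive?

gcd(85022, 9345) = 7  (85022 = 9*9345 + 917, 9345 = 10*917 + 175, 917 = 5*175 + 42, 175 = 4*42 + 7, 42 = 6*7).
Back-substituting, 85022*(-214) + 9345*(1947) = 7.
Scale by 94: particular solution (-20116, 183018); reduce p mod 1335: (1244, -11318).
General solution: p = 1244 + 1335t, q = -11318 - 12146t for integer t.
-4136 ≤ 1244 + 1335t ≤ 33608 gives t ∈ [-4, 24], which is 29 values.

29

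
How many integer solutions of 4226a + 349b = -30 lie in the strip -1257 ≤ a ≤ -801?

2

gcd(4226, 349):
  4226 = 12×349 + 38
  349 = 9×38 + 7
  38 = 5×7 + 3
  7 = 2×3 + 1
  3 = 3×1
so gcd(4226, 349) = 1.
Back-substitute for Bézout coefficients:
  1 = 7 - 2×3
  ... = 4226×(-101) + 349×(1223)
Scale by -30: particular solution (3030, -36690); reduce a mod 349: (238, -2882).
General solution: a = 238 + 349t, b = -2882 - 4226t for integer t.
-1257 ≤ 238 + 349t ≤ -801 gives t ∈ [-4, -3], which is 2 values.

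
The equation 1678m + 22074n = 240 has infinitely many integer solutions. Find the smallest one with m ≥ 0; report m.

gcd(22074, 1678) = 2  (22074 = 13*1678 + 260, 1678 = 6*260 + 118, 260 = 2*118 + 24, 118 = 4*24 + 22, 24 = 1*22 + 2, 22 = 11*2).
2 divides 240, so solutions exist.
Back-substituting, 1678*(-934) + 22074*(71) = 2.
Scale by 240/2 = 120: (m₀, n₀) = (-112080, 8520).
General solution: m = -112080 + 11037t, n = 8520 - 839t for integer t.
m ≥ 0: smallest is -112080 mod 11037 = 9327 (at t = 11), with n = -709.

9327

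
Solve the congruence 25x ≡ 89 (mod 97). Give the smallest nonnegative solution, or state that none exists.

54

gcd(97, 25) = 1.
1 divides 89, so solutions exist.
By Bézout, 25·(-31) + 97·(8) = 1.
So 25·(-31) ≡ 1 (mod 97); multiply by 89: x ≡ -2759 (mod 97).
Smallest nonnegative: x = -2759 mod 97 = 54.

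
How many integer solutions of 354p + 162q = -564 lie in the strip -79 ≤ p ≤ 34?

4

gcd(354, 162) = 6.
By Bézout, 354*(11) + 162*(-24) = 6.
Particular solution: (19, -45).
General solution: p = 19 + 27t, q = -45 - 59t for integer t.
-79 ≤ 19 + 27t ≤ 34 gives t ∈ [-3, 0], which is 4 values.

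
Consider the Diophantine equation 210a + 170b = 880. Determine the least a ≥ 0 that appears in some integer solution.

gcd(210, 170) = 10.
10 divides 880, so solutions exist.
By Bézout, 210×(-4) + 170×(5) = 10.
Scale by 880/10 = 88: (a₀, b₀) = (-352, 440).
General solution: a = -352 + 17t, b = 440 - 21t for integer t.
a ≥ 0: smallest is -352 mod 17 = 5 (at t = 21), with b = -1.

5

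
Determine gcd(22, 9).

1

gcd(22, 9) = 1  (22 = 2*9 + 4, 9 = 2*4 + 1, 4 = 4*1).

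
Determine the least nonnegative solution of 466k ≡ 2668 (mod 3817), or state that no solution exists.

2119

gcd(3817, 466):
  3817 = 8×466 + 89
  466 = 5×89 + 21
  89 = 4×21 + 5
  21 = 4×5 + 1
  5 = 5×1
so gcd(3817, 466) = 1.
1 divides 2668, so solutions exist.
Back-substitute for Bézout coefficients:
  1 = 21 - 4×5
  ... = 466×(729) + 3817×(-89)
So 466×(729) ≡ 1 (mod 3817); multiply by 2668: k ≡ 1944972 (mod 3817).
Smallest nonnegative: k = 1944972 mod 3817 = 2119.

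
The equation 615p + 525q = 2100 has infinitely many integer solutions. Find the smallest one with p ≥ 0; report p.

gcd(615, 525) = 15  (615 = 1·525 + 90, 525 = 5·90 + 75, 90 = 1·75 + 15, 75 = 5·15).
15 divides 2100, so solutions exist.
Back-substituting, 615·(6) + 525·(-7) = 15.
Scale by 2100/15 = 140: (p₀, q₀) = (840, -980).
General solution: p = 840 + 35t, q = -980 - 41t for integer t.
p ≥ 0: smallest is 840 mod 35 = 0 (at t = -24), with q = 4.

0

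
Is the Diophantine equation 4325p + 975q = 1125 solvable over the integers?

gcd(4325, 975):
  4325 = 4×975 + 425
  975 = 2×425 + 125
  425 = 3×125 + 50
  125 = 2×50 + 25
  50 = 2×25
so gcd(4325, 975) = 25.
25 divides 1125, so integer solutions exist.

yes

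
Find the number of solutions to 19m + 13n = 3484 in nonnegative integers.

15

gcd(19, 13) = 1.
By Bézout, 19×(-2) + 13×(3) = 1.
One solution: (0, 268).
General: m = 0 + 13t, n = 268 - 19t.
m ≥ 0 ⇒ t ≥ 0; n ≥ 0 ⇒ t ≤ 14. So t ∈ [0, 14]: 15 solutions.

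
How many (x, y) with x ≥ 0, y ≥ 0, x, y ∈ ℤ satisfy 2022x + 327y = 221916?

gcd(2022, 327) = 3  (2022 = 6*327 + 60, 327 = 5*60 + 27, 60 = 2*27 + 6, 27 = 4*6 + 3, 6 = 2*3).
Back-substituting, 2022*(-49) + 327*(303) = 3.
Scale by 73972: one solution is (-3624628, 22413516). Reduce x mod 109: (58, 320).
General: x = 58 + 109t, y = 320 - 674t.
x ≥ 0 ⇒ t ≥ 0; y ≥ 0 ⇒ t ≤ 0. So t ∈ [0, 0]: 1 solution.

1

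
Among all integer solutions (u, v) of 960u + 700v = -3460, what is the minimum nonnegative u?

gcd(960, 700) = 20  (960 = 1*700 + 260, 700 = 2*260 + 180, 260 = 1*180 + 80, 180 = 2*80 + 20, 80 = 4*20).
20 divides -3460, so solutions exist.
Back-substituting, 960*(-8) + 700*(11) = 20.
Scale by -3460/20 = -173: (u₀, v₀) = (1384, -1903).
General solution: u = 1384 + 35t, v = -1903 - 48t for integer t.
u ≥ 0: smallest is 1384 mod 35 = 19 (at t = -39), with v = -31.

19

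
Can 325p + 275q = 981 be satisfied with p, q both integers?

no

gcd(325, 275) = 25.
25 does not divide 981 (remainder 6), so no integer solutions.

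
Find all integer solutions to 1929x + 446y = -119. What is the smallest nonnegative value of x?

gcd(1929, 446) = 1  (1929 = 4×446 + 145, 446 = 3×145 + 11, 145 = 13×11 + 2, 11 = 5×2 + 1, 2 = 2×1).
1 divides -119, so solutions exist.
Back-substituting, 1929×(-203) + 446×(878) = 1.
Scale by -119/1 = -119: (x₀, y₀) = (24157, -104482).
General solution: x = 24157 + 446t, y = -104482 - 1929t for integer t.
x ≥ 0: smallest is 24157 mod 446 = 73 (at t = -54), with y = -316.

73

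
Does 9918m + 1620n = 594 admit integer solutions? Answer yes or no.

yes

gcd(9918, 1620) = 18  (9918 = 6×1620 + 198, 1620 = 8×198 + 36, 198 = 5×36 + 18, 36 = 2×18).
18 divides 594, so integer solutions exist.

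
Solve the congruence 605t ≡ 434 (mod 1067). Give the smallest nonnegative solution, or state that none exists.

no solution

gcd(1067, 605) = 11.
11 does not divide 434, so the congruence has no solution.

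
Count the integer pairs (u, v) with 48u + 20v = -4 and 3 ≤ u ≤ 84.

16

gcd(48, 20) = 4  (48 = 2×20 + 8, 20 = 2×8 + 4, 8 = 2×4).
Back-substituting, 48×(-2) + 20×(5) = 4.
Scale by -1: particular solution (2, -5); reduce u mod 5: (2, -5).
General solution: u = 2 + 5t, v = -5 - 12t for integer t.
3 ≤ 2 + 5t ≤ 84 gives t ∈ [1, 16], which is 16 values.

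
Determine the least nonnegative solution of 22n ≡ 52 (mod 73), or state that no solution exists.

gcd(73, 22):
  73 = 3*22 + 7
  22 = 3*7 + 1
  7 = 7*1
so gcd(73, 22) = 1.
1 divides 52, so solutions exist.
Back-substitute for Bézout coefficients:
  1 = 22 - 3*7
  ... = 22*(10) + 73*(-3)
So 22*(10) ≡ 1 (mod 73); multiply by 52: n ≡ 520 (mod 73).
Smallest nonnegative: n = 520 mod 73 = 9.

9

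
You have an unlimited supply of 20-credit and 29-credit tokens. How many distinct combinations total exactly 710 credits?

Need nonnegative integers with 20j + 29k = 710.
gcd(20, 29) = 1, and 20·(-13) + 29·(9) = 1.
So (j₀, k₀) = (-9230, 6390); general j = -9230 + 29t, k = 6390 - 20t.
j ≥ 0 ⇒ t ≥ 319; k ≥ 0 ⇒ t ≤ 319. That's 1 value of t.

1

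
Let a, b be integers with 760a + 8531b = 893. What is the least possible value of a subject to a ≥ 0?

192

gcd(8531, 760) = 19  (8531 = 11×760 + 171, 760 = 4×171 + 76, 171 = 2×76 + 19, 76 = 4×19).
19 divides 893, so solutions exist.
Back-substituting, 760×(-101) + 8531×(9) = 19.
Scale by 893/19 = 47: (a₀, b₀) = (-4747, 423).
General solution: a = -4747 + 449t, b = 423 - 40t for integer t.
a ≥ 0: smallest is -4747 mod 449 = 192 (at t = 11), with b = -17.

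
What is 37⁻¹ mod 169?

gcd(169, 37) = 1.
By Bézout, 37·(32) + 169·(-7) = 1.
So 37·32 ≡ 1 (mod 169), and 32 mod 169 = 32.

32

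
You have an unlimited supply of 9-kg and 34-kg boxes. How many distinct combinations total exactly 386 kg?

Need nonnegative integers with 9j + 34k = 386.
gcd(9, 34) = 1, and 9·(-15) + 34·(4) = 1.
So (j₀, k₀) = (-5790, 1544); general j = -5790 + 34t, k = 1544 - 9t.
j ≥ 0 ⇒ t ≥ 171; k ≥ 0 ⇒ t ≤ 171. That's 1 value of t.

1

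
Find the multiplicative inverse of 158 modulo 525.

gcd(525, 158) = 1  (525 = 3*158 + 51, 158 = 3*51 + 5, 51 = 10*5 + 1, 5 = 5*1).
Back-substituting, 158*(-103) + 525*(31) = 1.
So 158*-103 ≡ 1 (mod 525), and -103 mod 525 = 422.

422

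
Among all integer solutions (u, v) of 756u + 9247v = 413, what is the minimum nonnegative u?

gcd(9247, 756) = 7  (9247 = 12×756 + 175, 756 = 4×175 + 56, 175 = 3×56 + 7, 56 = 8×7).
7 divides 413, so solutions exist.
Back-substituting, 756×(-159) + 9247×(13) = 7.
Scale by 413/7 = 59: (u₀, v₀) = (-9381, 767).
General solution: u = -9381 + 1321t, v = 767 - 108t for integer t.
u ≥ 0: smallest is -9381 mod 1321 = 1187 (at t = 8), with v = -97.

1187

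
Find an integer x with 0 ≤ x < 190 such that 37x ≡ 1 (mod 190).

113

gcd(190, 37) = 1  (190 = 5·37 + 5, 37 = 7·5 + 2, 5 = 2·2 + 1, 2 = 2·1).
Back-substituting, 37·(-77) + 190·(15) = 1.
So 37·-77 ≡ 1 (mod 190), and -77 mod 190 = 113.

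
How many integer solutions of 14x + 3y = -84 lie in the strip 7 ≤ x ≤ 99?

31

gcd(14, 3) = 1  (14 = 4·3 + 2, 3 = 1·2 + 1, 2 = 2·1).
Back-substituting, 14·(-1) + 3·(5) = 1.
Scale by -84: particular solution (84, -420); reduce x mod 3: (0, -28).
General solution: x = 0 + 3t, y = -28 - 14t for integer t.
7 ≤ 0 + 3t ≤ 99 gives t ∈ [3, 33], which is 31 values.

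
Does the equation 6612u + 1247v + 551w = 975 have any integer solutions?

no

gcd(6612, 1247) = 29.
gcd(29, 551) = 29.
29 does not divide 975 (remainder 18), so no integer solutions.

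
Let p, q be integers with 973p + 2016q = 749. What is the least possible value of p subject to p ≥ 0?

gcd(2016, 973) = 7.
7 divides 749, so solutions exist.
By Bézout, 973·(-29) + 2016·(14) = 7.
Scale by 749/7 = 107: (p₀, q₀) = (-3103, 1498).
General solution: p = -3103 + 288t, q = 1498 - 139t for integer t.
p ≥ 0: smallest is -3103 mod 288 = 65 (at t = 11), with q = -31.

65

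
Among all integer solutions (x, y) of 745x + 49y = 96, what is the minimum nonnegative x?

39

gcd(745, 49) = 1.
1 divides 96, so solutions exist.
By Bézout, 745×(5) + 49×(-76) = 1.
Scale by 96/1 = 96: (x₀, y₀) = (480, -7296).
General solution: x = 480 + 49t, y = -7296 - 745t for integer t.
x ≥ 0: smallest is 480 mod 49 = 39 (at t = -9), with y = -591.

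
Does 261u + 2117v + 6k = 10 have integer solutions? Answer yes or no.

gcd(2117, 261) = 29  (2117 = 8·261 + 29, 261 = 9·29).
gcd(29, 6) = 1.
1 divides 10, so integer solutions exist.

yes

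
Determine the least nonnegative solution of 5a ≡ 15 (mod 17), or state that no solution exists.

3

gcd(17, 5):
  17 = 3·5 + 2
  5 = 2·2 + 1
  2 = 2·1
so gcd(17, 5) = 1.
1 divides 15, so solutions exist.
Back-substitute for Bézout coefficients:
  1 = 5 - 2·2
  ... = 5·(7) + 17·(-2)
So 5·(7) ≡ 1 (mod 17); multiply by 15: a ≡ 105 (mod 17).
Smallest nonnegative: a = 105 mod 17 = 3.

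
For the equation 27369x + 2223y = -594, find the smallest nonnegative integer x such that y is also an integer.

105

gcd(27369, 2223):
  27369 = 12·2223 + 693
  2223 = 3·693 + 144
  693 = 4·144 + 117
  144 = 1·117 + 27
  117 = 4·27 + 9
  27 = 3·9
so gcd(27369, 2223) = 9.
9 divides -594, so solutions exist.
Back-substitute for Bézout coefficients:
  9 = 117 - 4·27
  ... = 27369·(77) + 2223·(-948)
Scale by -594/9 = -66: (x₀, y₀) = (-5082, 62568).
General solution: x = -5082 + 247t, y = 62568 - 3041t for integer t.
x ≥ 0: smallest is -5082 mod 247 = 105 (at t = 21), with y = -1293.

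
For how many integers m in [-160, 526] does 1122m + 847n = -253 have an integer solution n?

9

gcd(1122, 847):
  1122 = 1*847 + 275
  847 = 3*275 + 22
  275 = 12*22 + 11
  22 = 2*11
so gcd(1122, 847) = 11.
Back-substitute for Bézout coefficients:
  11 = 275 - 12*22
  ... = 1122*(37) + 847*(-49)
Scale by -23: particular solution (-851, 1127); reduce m mod 77: (73, -97).
General solution: m = 73 + 77t, n = -97 - 102t for integer t.
-160 ≤ 73 + 77t ≤ 526 gives t ∈ [-3, 5], which is 9 values.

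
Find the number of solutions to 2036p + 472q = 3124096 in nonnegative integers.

gcd(2036, 472) = 4.
By Bézout, 2036*(-51) + 472*(220) = 4.
One solution: (92, 6222).
General: p = 92 + 118t, q = 6222 - 509t.
p ≥ 0 ⇒ t ≥ 0; q ≥ 0 ⇒ t ≤ 12. So t ∈ [0, 12]: 13 solutions.

13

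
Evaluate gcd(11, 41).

gcd(41, 11):
  41 = 3·11 + 8
  11 = 1·8 + 3
  8 = 2·3 + 2
  3 = 1·2 + 1
  2 = 2·1
so gcd(41, 11) = 1.

1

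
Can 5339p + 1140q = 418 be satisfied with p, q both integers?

yes

gcd(5339, 1140):
  5339 = 4×1140 + 779
  1140 = 1×779 + 361
  779 = 2×361 + 57
  361 = 6×57 + 19
  57 = 3×19
so gcd(5339, 1140) = 19.
19 divides 418, so integer solutions exist.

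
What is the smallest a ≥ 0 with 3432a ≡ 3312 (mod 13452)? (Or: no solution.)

48

gcd(13452, 3432) = 12  (13452 = 3*3432 + 3156, 3432 = 1*3156 + 276, 3156 = 11*276 + 120, 276 = 2*120 + 36, 120 = 3*36 + 12, 36 = 3*12).
12 divides 3312, so solutions exist.
Back-substituting, 3432*(-341) + 13452*(87) = 12.
So 3432*(-341) ≡ 12 (mod 13452); multiply by 276: a ≡ -94116 (mod 1121).
Smallest nonnegative: a = -94116 mod 1121 = 48.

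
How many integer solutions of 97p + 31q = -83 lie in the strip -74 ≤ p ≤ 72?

4

gcd(97, 31):
  97 = 3*31 + 4
  31 = 7*4 + 3
  4 = 1*3 + 1
  3 = 3*1
so gcd(97, 31) = 1.
Back-substitute for Bézout coefficients:
  1 = 4 - 1*3
  ... = 97*(8) + 31*(-25)
Scale by -83: particular solution (-664, 2075); reduce p mod 31: (18, -59).
General solution: p = 18 + 31t, q = -59 - 97t for integer t.
-74 ≤ 18 + 31t ≤ 72 gives t ∈ [-2, 1], which is 4 values.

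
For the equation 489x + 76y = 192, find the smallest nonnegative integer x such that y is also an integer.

gcd(489, 76) = 1  (489 = 6·76 + 33, 76 = 2·33 + 10, 33 = 3·10 + 3, 10 = 3·3 + 1, 3 = 3·1).
1 divides 192, so solutions exist.
Back-substituting, 489·(-23) + 76·(148) = 1.
Scale by 192/1 = 192: (x₀, y₀) = (-4416, 28416).
General solution: x = -4416 + 76t, y = 28416 - 489t for integer t.
x ≥ 0: smallest is -4416 mod 76 = 68 (at t = 59), with y = -435.

68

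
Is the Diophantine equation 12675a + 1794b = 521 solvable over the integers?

gcd(12675, 1794) = 39  (12675 = 7·1794 + 117, 1794 = 15·117 + 39, 117 = 3·39).
39 does not divide 521 (remainder 14), so no integer solutions.

no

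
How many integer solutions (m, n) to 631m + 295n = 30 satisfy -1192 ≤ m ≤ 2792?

13

gcd(631, 295) = 1.
By Bézout, 631*(36) + 295*(-77) = 1.
Particular solution: (195, -417).
General solution: m = 195 + 295t, n = -417 - 631t for integer t.
-1192 ≤ 195 + 295t ≤ 2792 gives t ∈ [-4, 8], which is 13 values.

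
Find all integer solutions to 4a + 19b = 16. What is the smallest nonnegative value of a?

4

gcd(19, 4) = 1  (19 = 4×4 + 3, 4 = 1×3 + 1, 3 = 3×1).
1 divides 16, so solutions exist.
Back-substituting, 4×(5) + 19×(-1) = 1.
Scale by 16/1 = 16: (a₀, b₀) = (80, -16).
General solution: a = 80 + 19t, b = -16 - 4t for integer t.
a ≥ 0: smallest is 80 mod 19 = 4 (at t = -4), with b = 0.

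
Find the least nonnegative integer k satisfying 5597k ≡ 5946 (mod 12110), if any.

9638

gcd(12110, 5597) = 1.
1 divides 5946, so solutions exist.
By Bézout, 5597×(-3477) + 12110×(1607) = 1.
So 5597×(-3477) ≡ 1 (mod 12110); multiply by 5946: k ≡ -20674242 (mod 12110).
Smallest nonnegative: k = -20674242 mod 12110 = 9638.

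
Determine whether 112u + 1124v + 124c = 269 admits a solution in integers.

no

gcd(1124, 112):
  1124 = 10×112 + 4
  112 = 28×4
so gcd(1124, 112) = 4.
gcd(4, 124) = 4.
4 does not divide 269 (remainder 1), so no integer solutions.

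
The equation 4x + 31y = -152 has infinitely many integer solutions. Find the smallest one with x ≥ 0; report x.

gcd(31, 4):
  31 = 7×4 + 3
  4 = 1×3 + 1
  3 = 3×1
so gcd(31, 4) = 1.
1 divides -152, so solutions exist.
Back-substitute for Bézout coefficients:
  1 = 4 - 1×3
  ... = 4×(8) + 31×(-1)
Scale by -152/1 = -152: (x₀, y₀) = (-1216, 152).
General solution: x = -1216 + 31t, y = 152 - 4t for integer t.
x ≥ 0: smallest is -1216 mod 31 = 24 (at t = 40), with y = -8.

24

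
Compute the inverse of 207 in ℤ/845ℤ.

gcd(845, 207):
  845 = 4×207 + 17
  207 = 12×17 + 3
  17 = 5×3 + 2
  3 = 1×2 + 1
  2 = 2×1
so gcd(845, 207) = 1.
Back-substitute for Bézout coefficients:
  1 = 3 - 1×2
  ... = 207×(298) + 845×(-73)
So 207×298 ≡ 1 (mod 845), and 298 mod 845 = 298.

298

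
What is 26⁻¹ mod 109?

gcd(109, 26) = 1  (109 = 4*26 + 5, 26 = 5*5 + 1, 5 = 5*1).
Back-substituting, 26*(21) + 109*(-5) = 1.
So 26*21 ≡ 1 (mod 109), and 21 mod 109 = 21.

21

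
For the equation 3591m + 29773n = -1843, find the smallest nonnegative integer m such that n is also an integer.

356

gcd(29773, 3591) = 19.
19 divides -1843, so solutions exist.
By Bézout, 3591·(-456) + 29773·(55) = 19.
Scale by -1843/19 = -97: (m₀, n₀) = (44232, -5335).
General solution: m = 44232 + 1567t, n = -5335 - 189t for integer t.
m ≥ 0: smallest is 44232 mod 1567 = 356 (at t = -28), with n = -43.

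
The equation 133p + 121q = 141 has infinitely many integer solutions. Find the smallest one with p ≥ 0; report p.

42

gcd(133, 121) = 1  (133 = 1×121 + 12, 121 = 10×12 + 1, 12 = 12×1).
1 divides 141, so solutions exist.
Back-substituting, 133×(-10) + 121×(11) = 1.
Scale by 141/1 = 141: (p₀, q₀) = (-1410, 1551).
General solution: p = -1410 + 121t, q = 1551 - 133t for integer t.
p ≥ 0: smallest is -1410 mod 121 = 42 (at t = 12), with q = -45.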